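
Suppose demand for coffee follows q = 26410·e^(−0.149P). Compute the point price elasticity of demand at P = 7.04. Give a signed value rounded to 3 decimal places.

-1.049

dq/dP = −0.149·q = -1378.47. At P = 7.04, q = 9251.47.
Ed = (dq/dP)·(P/q) = (-1378.47) × (7.04/9251.47) = -1.04896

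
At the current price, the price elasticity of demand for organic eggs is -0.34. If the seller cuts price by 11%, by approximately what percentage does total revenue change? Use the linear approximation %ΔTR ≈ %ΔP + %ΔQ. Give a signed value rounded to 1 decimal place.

%ΔQ ≈ Ed × %ΔP = (-0.34) × (-11%) = +3.7400%
%ΔTR ≈ %ΔP + %ΔQ = (-11%) + (+3.7400%) = -7.2600%

-7.3%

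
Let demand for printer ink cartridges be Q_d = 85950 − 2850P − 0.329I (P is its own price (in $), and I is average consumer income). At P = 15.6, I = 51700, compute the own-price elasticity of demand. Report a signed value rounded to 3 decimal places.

At the given values, Q_d = 85950 − 2850(15.6) − 0.329(51700) = 24480.7.
∂Q_d/∂P = −2850.
E = (-2850) × (15.6/24480.7) = -1.81612…

-1.816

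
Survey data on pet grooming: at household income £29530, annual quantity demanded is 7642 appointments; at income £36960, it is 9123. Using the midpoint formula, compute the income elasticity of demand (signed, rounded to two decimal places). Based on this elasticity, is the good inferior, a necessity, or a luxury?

0.79; necessity

%ΔQ = (9123 − 7642)/[( 7642 + 9123)/2] = 1481/8382.5 = 0.176677…
%ΔIncome = (36960 − 29530)/[( 29530 + 36960)/2] = 7430/33245 = 0.223492…
E_income = (1481/8382.5) / (7430/33245) = 0.7905…
0 < E_income < 1 ⇒ normal good, necessity.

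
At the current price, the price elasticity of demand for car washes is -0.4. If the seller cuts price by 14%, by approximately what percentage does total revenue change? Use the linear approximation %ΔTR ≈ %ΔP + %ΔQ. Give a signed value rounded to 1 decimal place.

-8.4%

%ΔQ ≈ Ed × %ΔP = (-0.4) × (-14%) = +5.6000%
%ΔTR ≈ %ΔP + %ΔQ = (-14%) + (+5.6000%) = -8.4000%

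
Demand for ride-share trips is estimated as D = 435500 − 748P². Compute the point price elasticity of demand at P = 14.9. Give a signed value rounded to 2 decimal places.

-1.23

dD/dP = −2·748·P = -22290.4. At P = 14.9, D = 269436.52.
Ed = (dD/dP)·(P/D) = (-22290.4) × (14.9/269436.52) = -1.2326…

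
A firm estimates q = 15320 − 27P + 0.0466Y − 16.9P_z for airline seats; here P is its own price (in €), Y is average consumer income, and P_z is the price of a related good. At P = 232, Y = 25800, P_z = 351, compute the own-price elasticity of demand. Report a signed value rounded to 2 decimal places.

-1.45

At the given values, q = 15320 − 27(232) + 0.0466(25800) − 16.9(351) = 4326.38.
∂q/∂P = −27.
E = (-27) × (232/4326.38) = -1.4478…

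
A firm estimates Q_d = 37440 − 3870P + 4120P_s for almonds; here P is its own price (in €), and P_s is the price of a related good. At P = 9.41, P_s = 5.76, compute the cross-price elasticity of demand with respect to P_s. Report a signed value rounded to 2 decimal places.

0.96

At the given values, Q_d = 37440 − 3870(9.41) + 4120(5.76) = 24754.5.
∂Q_d/∂P_s = 4120.
E = (4120) × (5.76/24754.5) = 0.9586…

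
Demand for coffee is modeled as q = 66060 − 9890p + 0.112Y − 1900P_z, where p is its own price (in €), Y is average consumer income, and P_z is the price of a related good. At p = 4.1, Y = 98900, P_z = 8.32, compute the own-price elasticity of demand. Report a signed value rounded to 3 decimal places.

At the given values, q = 66060 − 9890(4.1) + 0.112(98900) − 1900(8.32) = 20779.8.
∂q/∂p = −9890.
E = (-9890) × (4.1/20779.8) = -1.95136…

-1.951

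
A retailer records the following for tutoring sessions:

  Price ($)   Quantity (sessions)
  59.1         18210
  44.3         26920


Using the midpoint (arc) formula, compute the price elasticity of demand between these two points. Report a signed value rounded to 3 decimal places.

-1.348

%ΔQ = (26920 − 18210) / [(18210 + 26920)/2] = 8710/22565 = 0.385996…
%ΔP = (44.3 − 59.1) / [(59.1 + 44.3)/2] = -14.8/51.7 = -0.286266…
Arc Ed = %ΔQ / %ΔP = (8710/22565) / (-14.8/51.7) = -1.34837…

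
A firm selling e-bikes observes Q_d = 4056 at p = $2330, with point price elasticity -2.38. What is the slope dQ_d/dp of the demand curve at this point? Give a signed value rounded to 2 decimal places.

-4.14

Ed = (dQ_d/dp)·(p/Q_d) ⇒ dQ_d/dp = Ed·Q_d/p = (-2.38)·4056/2330 = -4.1430…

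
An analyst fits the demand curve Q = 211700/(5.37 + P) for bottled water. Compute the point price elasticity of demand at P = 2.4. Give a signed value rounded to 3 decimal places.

dQ/dP = −211700/(5.37 + P)² = -3506.54. At P = 2.4, Q = 27245.8.
Ed = (dQ/dP)·(P/Q) = (-3506.54) × (2.4/27245.8) = -0.30888…

-0.309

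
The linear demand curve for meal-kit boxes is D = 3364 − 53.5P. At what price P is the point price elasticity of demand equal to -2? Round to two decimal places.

41.92

Ed = −53.5P/(3364 − 53.5P). Set this equal to -2:
53.5P = 2·(3364 − 53.5P) ⇒ 53.5P(1 + 2) = 2·3364
P = 2·3364 / (53.5·3) = 41.9190…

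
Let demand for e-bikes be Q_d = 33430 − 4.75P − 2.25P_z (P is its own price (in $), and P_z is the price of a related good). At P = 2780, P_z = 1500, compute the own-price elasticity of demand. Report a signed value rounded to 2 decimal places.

-0.78

At the given values, Q_d = 33430 − 4.75(2780) − 2.25(1500) = 16850.
∂Q_d/∂P = −4.75.
E = (-4.75) × (2780/16850) = -0.7836…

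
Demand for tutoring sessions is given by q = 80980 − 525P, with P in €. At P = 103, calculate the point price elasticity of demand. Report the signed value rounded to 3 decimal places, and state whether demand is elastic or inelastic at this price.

-2.010; elastic

dq/dP = −525. At P = 103, q = 80980 − 525(103) = 26905.
Ed = (dq/dP)·(P/q) = −525 × (103/26905) = -2.00984…
|Ed| = 2.010 > 1, so demand is elastic.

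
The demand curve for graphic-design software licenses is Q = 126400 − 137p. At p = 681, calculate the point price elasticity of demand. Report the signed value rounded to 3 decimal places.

dQ/dp = −137. At p = 681, Q = 126400 − 137(681) = 33103.
Ed = (dQ/dp)·(p/Q) = −137 × (681/33103) = -2.81838…

-2.818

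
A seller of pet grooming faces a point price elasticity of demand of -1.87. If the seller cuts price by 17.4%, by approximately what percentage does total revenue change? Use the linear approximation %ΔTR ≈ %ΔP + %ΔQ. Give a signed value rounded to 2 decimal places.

+15.14%

%ΔQ ≈ Ed × %ΔP = (-1.87) × (-17.4%) = +32.5380%
%ΔTR ≈ %ΔP + %ΔQ = (-17.4%) + (+32.5380%) = +15.1380%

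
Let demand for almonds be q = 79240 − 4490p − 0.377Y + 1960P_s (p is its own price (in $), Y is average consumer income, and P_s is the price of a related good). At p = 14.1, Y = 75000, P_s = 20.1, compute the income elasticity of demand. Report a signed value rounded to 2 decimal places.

-1.05

At the given values, q = 79240 − 4490(14.1) − 0.377(75000) + 1960(20.1) = 27052.
∂q/∂Y = -0.377.
E = (-0.377) × (75000/27052) = -1.0452…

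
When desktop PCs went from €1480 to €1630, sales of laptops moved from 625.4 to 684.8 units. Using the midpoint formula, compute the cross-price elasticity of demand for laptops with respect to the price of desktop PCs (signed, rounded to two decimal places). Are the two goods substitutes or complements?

0.94; substitutes

%ΔQ_{laptops} = (684.8 − 625.4)/avg = 59.4/655.1 = 0.090673…
%ΔP_{desktop PCs} = (1630 − 1480)/avg = 150/1555 = 0.096463…
E_cross = (59.4/655.1) / (150/1555) = 0.9399…
E_cross > 0 ⇒ the goods are substitutes.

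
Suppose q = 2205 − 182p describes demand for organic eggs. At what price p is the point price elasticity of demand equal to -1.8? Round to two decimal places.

7.79

Ed = −182p/(2205 − 182p). Set this equal to -1.8:
182p = 1.8·(2205 − 182p) ⇒ 182p(1 + 1.8) = 1.8·2205
p = 1.8·2205 / (182·2.8) = 7.7884…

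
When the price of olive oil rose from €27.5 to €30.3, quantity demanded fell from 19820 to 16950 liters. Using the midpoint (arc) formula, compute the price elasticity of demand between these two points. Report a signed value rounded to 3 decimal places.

-1.611

%ΔQ = (16950 − 19820) / [(19820 + 16950)/2] = -2870/18385 = -0.156105…
%ΔP = (30.3 − 27.5) / [(27.5 + 30.3)/2] = 2.8/28.9 = 0.096885…
Arc Ed = %ΔQ / %ΔP = (-2870/18385) / (2.8/28.9) = -1.61123…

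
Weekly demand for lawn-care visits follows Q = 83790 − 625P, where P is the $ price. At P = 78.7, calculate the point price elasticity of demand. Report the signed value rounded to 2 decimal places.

dQ/dP = −625. At P = 78.7, Q = 83790 − 625(78.7) = 34602.5.
Ed = (dQ/dP)·(P/Q) = −625 × (78.7/34602.5) = -1.4215…

-1.42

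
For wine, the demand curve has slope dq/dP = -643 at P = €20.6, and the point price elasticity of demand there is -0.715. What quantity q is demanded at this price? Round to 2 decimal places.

Ed = (dq/dP)·(P/q) ⇒ q = (dq/dP)·P/Ed = (-643)·20.6/(-0.715) = 18525.5944…

18525.59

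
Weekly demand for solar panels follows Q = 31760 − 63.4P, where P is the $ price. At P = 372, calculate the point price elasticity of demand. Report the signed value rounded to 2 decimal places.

dQ/dP = −63.4. At P = 372, Q = 31760 − 63.4(372) = 8175.2.
Ed = (dQ/dP)·(P/Q) = −63.4 × (372/8175.2) = -2.8849…

-2.88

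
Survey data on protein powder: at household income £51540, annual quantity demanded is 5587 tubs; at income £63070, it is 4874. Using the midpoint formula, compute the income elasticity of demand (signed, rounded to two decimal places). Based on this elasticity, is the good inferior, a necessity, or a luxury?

-0.68; inferior

%ΔQ = (4874 − 5587)/[( 5587 + 4874)/2] = -713/5230.5 = -0.136315…
%ΔIncome = (63070 − 51540)/[( 51540 + 63070)/2] = 11530/57305 = 0.201204…
E_income = (-713/5230.5) / (11530/57305) = -0.6775…
E_income < 0 ⇒ inferior good.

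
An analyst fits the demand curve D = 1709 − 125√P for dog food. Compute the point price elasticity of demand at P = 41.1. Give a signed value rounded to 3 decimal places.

-0.441

dD/dP = −125/(2√P) = -9.74898. At P = 41.1, D = 907.634.
Ed = (dD/dP)·(P/D) = (-9.74898) × (41.1/907.634) = -0.44145…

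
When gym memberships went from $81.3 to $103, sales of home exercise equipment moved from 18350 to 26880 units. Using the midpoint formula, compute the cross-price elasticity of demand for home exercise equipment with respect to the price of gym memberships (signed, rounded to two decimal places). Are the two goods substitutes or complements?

1.60; substitutes

%ΔQ_{home exercise equipment} = (26880 − 18350)/avg = 8530/22615 = 0.377183…
%ΔP_{gym memberships} = (103 − 81.3)/avg = 21.7/92.15 = 0.235485…
E_cross = (8530/22615) / (21.7/92.15) = 1.6017…
E_cross > 0 ⇒ the goods are substitutes.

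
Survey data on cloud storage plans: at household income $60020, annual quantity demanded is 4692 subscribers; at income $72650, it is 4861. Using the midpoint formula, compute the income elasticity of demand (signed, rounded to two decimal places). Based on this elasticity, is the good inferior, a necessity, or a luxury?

%ΔQ = (4861 − 4692)/[( 4692 + 4861)/2] = 169/4776.5 = 0.035381…
%ΔIncome = (72650 − 60020)/[( 60020 + 72650)/2] = 12630/66335 = 0.190397…
E_income = (169/4776.5) / (12630/66335) = 0.1858…
0 < E_income < 1 ⇒ normal good, necessity.

0.19; necessity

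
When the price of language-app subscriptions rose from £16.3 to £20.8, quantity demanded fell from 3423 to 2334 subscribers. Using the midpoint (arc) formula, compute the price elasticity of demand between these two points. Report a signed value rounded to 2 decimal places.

%ΔQ = (2334 − 3423) / [(3423 + 2334)/2] = -1089/2878.5 = -0.378322…
%ΔP = (20.8 − 16.3) / [(16.3 + 20.8)/2] = 4.5/18.55 = 0.242587…
Arc Ed = %ΔQ / %ΔP = (-1089/2878.5) / (4.5/18.55) = -1.5595…

-1.56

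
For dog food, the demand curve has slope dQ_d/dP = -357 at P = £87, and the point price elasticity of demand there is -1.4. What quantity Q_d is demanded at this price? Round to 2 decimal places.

Ed = (dQ_d/dP)·(P/Q_d) ⇒ Q_d = (dQ_d/dP)·P/Ed = (-357)·87/(-1.4) = 22185

22185.00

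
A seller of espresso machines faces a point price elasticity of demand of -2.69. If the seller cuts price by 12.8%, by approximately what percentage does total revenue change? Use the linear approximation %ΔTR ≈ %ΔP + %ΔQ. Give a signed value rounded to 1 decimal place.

%ΔQ ≈ Ed × %ΔP = (-2.69) × (-12.8%) = +34.4320%
%ΔTR ≈ %ΔP + %ΔQ = (-12.8%) + (+34.4320%) = +21.6320%

+21.6%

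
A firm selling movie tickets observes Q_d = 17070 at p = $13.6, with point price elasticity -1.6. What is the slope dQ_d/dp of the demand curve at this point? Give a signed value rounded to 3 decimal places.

Ed = (dQ_d/dp)·(p/Q_d) ⇒ dQ_d/dp = Ed·Q_d/p = (-1.6)·17070/13.6 = -2008.23529…

-2008.235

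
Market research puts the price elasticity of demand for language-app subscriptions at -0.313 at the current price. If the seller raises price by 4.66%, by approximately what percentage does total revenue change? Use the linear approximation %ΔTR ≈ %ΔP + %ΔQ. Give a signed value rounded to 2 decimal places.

%ΔQ ≈ Ed × %ΔP = (-0.313) × (+4.66%) = -1.4586%
%ΔTR ≈ %ΔP + %ΔQ = (+4.66%) + (-1.4586%) = +3.2014%

+3.20%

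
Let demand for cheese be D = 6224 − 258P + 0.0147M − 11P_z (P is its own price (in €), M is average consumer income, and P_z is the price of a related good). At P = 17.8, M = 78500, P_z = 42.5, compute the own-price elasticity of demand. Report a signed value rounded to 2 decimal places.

At the given values, D = 6224 − 258(17.8) + 0.0147(78500) − 11(42.5) = 2318.05.
∂D/∂P = −258.
E = (-258) × (17.8/2318.05) = -1.9811…

-1.98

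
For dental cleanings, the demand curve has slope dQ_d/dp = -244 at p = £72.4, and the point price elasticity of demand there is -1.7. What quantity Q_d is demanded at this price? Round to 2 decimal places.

Ed = (dQ_d/dp)·(p/Q_d) ⇒ Q_d = (dQ_d/dp)·p/Ed = (-244)·72.4/(-1.7) = 10391.5294…

10391.53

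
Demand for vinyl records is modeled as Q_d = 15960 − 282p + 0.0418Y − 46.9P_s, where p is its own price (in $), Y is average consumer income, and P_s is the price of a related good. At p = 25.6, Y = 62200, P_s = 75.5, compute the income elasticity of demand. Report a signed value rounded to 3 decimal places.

At the given values, Q_d = 15960 − 282(25.6) + 0.0418(62200) − 46.9(75.5) = 7799.81.
∂Q_d/∂Y = 0.0418.
E = (0.0418) × (62200/7799.81) = 0.33333…

0.333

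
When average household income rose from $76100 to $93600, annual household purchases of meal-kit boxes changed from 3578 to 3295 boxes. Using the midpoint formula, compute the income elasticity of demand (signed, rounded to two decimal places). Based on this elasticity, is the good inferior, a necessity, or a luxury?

-0.40; inferior

%ΔQ = (3295 − 3578)/[( 3578 + 3295)/2] = -283/3436.5 = -0.082351…
%ΔIncome = (93600 − 76100)/[( 76100 + 93600)/2] = 17500/84850 = 0.206246…
E_income = (-283/3436.5) / (17500/84850) = -0.3992…
E_income < 0 ⇒ inferior good.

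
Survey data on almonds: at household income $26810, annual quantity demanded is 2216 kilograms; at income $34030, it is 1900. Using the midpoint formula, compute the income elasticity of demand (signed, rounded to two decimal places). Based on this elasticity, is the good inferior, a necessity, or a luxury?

-0.65; inferior

%ΔQ = (1900 − 2216)/[( 2216 + 1900)/2] = -316/2058 = -0.153547…
%ΔIncome = (34030 − 26810)/[( 26810 + 34030)/2] = 7220/30420 = 0.237343…
E_income = (-316/2058) / (7220/30420) = -0.6469…
E_income < 0 ⇒ inferior good.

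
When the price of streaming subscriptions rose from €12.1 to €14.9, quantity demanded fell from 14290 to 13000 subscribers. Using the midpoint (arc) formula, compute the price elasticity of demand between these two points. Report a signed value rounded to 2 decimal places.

%ΔQ = (13000 − 14290) / [(14290 + 13000)/2] = -1290/13645 = -0.094540…
%ΔP = (14.9 − 12.1) / [(12.1 + 14.9)/2] = 2.8/13.5 = 0.207407…
Arc Ed = %ΔQ / %ΔP = (-1290/13645) / (2.8/13.5) = -0.4558…

-0.46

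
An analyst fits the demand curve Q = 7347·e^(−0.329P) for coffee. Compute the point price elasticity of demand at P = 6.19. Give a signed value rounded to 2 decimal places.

dQ/dP = −0.329·Q = -315.399. At P = 6.19, Q = 958.661.
Ed = (dQ/dP)·(P/Q) = (-315.399) × (6.19/958.661) = -2.0365…

-2.04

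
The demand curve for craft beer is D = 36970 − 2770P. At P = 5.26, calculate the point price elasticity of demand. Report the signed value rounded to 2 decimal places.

dD/dP = −2770. At P = 5.26, D = 36970 − 2770(5.26) = 22399.8.
Ed = (dD/dP)·(P/D) = −2770 × (5.26/22399.8) = -0.6504…

-0.65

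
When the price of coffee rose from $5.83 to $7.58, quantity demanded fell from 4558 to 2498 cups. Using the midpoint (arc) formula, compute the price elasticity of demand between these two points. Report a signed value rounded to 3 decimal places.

%ΔQ = (2498 − 4558) / [(4558 + 2498)/2] = -2060/3528 = -0.583900…
%ΔP = (7.58 − 5.83) / [(5.83 + 7.58)/2] = 1.75/6.705 = 0.260999…
Arc Ed = %ΔQ / %ΔP = (-2060/3528) / (1.75/6.705) = -2.23717…

-2.237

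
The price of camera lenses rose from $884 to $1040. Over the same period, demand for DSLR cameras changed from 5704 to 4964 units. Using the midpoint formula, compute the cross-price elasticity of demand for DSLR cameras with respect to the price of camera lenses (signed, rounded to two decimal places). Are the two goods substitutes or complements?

-0.86; complements

%ΔQ_{DSLR cameras} = (4964 − 5704)/avg = -740/5334 = -0.138732…
%ΔP_{camera lenses} = (1040 − 884)/avg = 156/962 = 0.162162…
E_cross = (-740/5334) / (156/962) = -0.8555…
E_cross < 0 ⇒ the goods are complements.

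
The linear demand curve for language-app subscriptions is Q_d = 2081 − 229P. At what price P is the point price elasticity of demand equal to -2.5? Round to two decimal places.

6.49

Ed = −229P/(2081 − 229P). Set this equal to -2.5:
229P = 2.5·(2081 − 229P) ⇒ 229P(1 + 2.5) = 2.5·2081
P = 2.5·2081 / (229·3.5) = 6.4909…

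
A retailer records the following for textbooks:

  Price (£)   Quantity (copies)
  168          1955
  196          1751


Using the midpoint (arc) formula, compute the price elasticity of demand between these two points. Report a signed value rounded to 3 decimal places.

%ΔQ = (1751 − 1955) / [(1955 + 1751)/2] = -204/1853 = -0.110091…
%ΔP = (196 − 168) / [(168 + 196)/2] = 28/182 = 0.153846…
Arc Ed = %ΔQ / %ΔP = (-204/1853) / (28/182) = -0.71559…

-0.716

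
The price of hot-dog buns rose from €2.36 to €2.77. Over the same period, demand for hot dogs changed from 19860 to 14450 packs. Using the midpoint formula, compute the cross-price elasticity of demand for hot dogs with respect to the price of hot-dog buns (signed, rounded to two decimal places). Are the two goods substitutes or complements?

-1.97; complements

%ΔQ_{hot dogs} = (14450 − 19860)/avg = -5410/17155 = -0.315359…
%ΔP_{hot-dog buns} = (2.77 − 2.36)/avg = 0.41/2.565 = 0.159844…
E_cross = (-5410/17155) / (0.41/2.565) = -1.9729…
E_cross < 0 ⇒ the goods are complements.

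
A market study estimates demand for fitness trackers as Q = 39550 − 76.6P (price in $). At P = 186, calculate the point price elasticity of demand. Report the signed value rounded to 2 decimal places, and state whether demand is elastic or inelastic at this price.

dQ/dP = −76.6. At P = 186, Q = 39550 − 76.6(186) = 25302.4.
Ed = (dQ/dP)·(P/Q) = −76.6 × (186/25302.4) = -0.5630…
|Ed| = 0.56 < 1, so demand is inelastic.

-0.56; inelastic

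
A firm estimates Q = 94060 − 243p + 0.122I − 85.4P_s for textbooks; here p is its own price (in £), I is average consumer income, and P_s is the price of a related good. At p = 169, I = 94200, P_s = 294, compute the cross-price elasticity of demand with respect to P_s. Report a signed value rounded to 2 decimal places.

At the given values, Q = 94060 − 243(169) + 0.122(94200) − 85.4(294) = 39377.8.
∂Q/∂P_s = -85.4.
E = (-85.4) × (294/39377.8) = -0.6376…

-0.64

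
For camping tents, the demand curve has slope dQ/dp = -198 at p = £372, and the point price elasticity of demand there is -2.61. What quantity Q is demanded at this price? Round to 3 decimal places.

28220.690

Ed = (dQ/dp)·(p/Q) ⇒ Q = (dQ/dp)·p/Ed = (-198)·372/(-2.61) = 28220.68965…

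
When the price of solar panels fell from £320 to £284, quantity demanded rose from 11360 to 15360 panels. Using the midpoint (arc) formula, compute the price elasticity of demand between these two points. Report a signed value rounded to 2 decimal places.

%ΔQ = (15360 − 11360) / [(11360 + 15360)/2] = 4000/13360 = 0.299401…
%ΔP = (284 − 320) / [(320 + 284)/2] = -36/302 = -0.119205…
Arc Ed = %ΔQ / %ΔP = (4000/13360) / (-36/302) = -2.5116…

-2.51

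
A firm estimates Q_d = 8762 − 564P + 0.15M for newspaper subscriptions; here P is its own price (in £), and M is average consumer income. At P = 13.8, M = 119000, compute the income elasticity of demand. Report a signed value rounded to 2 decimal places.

At the given values, Q_d = 8762 − 564(13.8) + 0.15(119000) = 18828.8.
∂Q_d/∂M = 0.15.
E = (0.15) × (119000/18828.8) = 0.9480…

0.95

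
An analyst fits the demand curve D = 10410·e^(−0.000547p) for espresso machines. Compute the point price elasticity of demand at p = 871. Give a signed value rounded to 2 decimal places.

dD/dp = −0.000547·D = -3.5361. At p = 871, D = 6464.53.
Ed = (dD/dp)·(p/D) = (-3.5361) × (871/6464.53) = -0.4764…

-0.48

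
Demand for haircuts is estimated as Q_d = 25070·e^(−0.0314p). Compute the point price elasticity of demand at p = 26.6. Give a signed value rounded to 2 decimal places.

-0.84

dQ_d/dp = −0.0314·Q_d = -341.463. At p = 26.6, Q_d = 10874.6.
Ed = (dQ_d/dp)·(p/Q_d) = (-341.463) × (26.6/10874.6) = -0.8352…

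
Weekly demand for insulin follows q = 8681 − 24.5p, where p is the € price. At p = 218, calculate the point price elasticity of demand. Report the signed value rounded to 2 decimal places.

dq/dp = −24.5. At p = 218, q = 8681 − 24.5(218) = 3340.
Ed = (dq/dp)·(p/q) = −24.5 × (218/3340) = -1.5991…

-1.60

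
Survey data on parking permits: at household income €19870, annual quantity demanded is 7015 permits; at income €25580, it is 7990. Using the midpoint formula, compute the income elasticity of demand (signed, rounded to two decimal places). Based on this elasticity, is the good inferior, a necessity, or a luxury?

0.52; necessity

%ΔQ = (7990 − 7015)/[( 7015 + 7990)/2] = 975/7502.5 = 0.129956…
%ΔIncome = (25580 − 19870)/[( 19870 + 25580)/2] = 5710/22725 = 0.251265…
E_income = (975/7502.5) / (5710/22725) = 0.5172…
0 < E_income < 1 ⇒ normal good, necessity.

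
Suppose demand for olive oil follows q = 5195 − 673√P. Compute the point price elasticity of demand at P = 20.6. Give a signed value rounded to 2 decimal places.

-0.71

dq/dP = −673/(2√P) = -74.1398. At P = 20.6, q = 2140.44.
Ed = (dq/dP)·(P/q) = (-74.1398) × (20.6/2140.44) = -0.7135…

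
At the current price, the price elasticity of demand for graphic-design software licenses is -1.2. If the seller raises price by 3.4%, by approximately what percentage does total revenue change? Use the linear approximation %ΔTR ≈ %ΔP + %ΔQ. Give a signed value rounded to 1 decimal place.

%ΔQ ≈ Ed × %ΔP = (-1.2) × (+3.4%) = -4.0800%
%ΔTR ≈ %ΔP + %ΔQ = (+3.4%) + (-4.0800%) = -0.6800%

-0.7%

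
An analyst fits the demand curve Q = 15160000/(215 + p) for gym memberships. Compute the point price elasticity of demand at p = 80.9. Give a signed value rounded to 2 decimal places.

-0.27

dQ/dp = −15160000/(215 + p)² = -173.145. At p = 80.9, Q = 51233.5.
Ed = (dQ/dp)·(p/Q) = (-173.145) × (80.9/51233.5) = -0.2734…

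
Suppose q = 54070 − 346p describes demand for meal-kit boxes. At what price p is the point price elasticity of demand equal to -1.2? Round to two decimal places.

85.24

Ed = −346p/(54070 − 346p). Set this equal to -1.2:
346p = 1.2·(54070 − 346p) ⇒ 346p(1 + 1.2) = 1.2·54070
p = 1.2·54070 / (346·2.2) = 85.2390…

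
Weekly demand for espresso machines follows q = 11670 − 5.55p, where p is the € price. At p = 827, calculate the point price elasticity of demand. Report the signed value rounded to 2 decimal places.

dq/dp = −5.55. At p = 827, q = 11670 − 5.55(827) = 7080.15.
Ed = (dq/dp)·(p/q) = −5.55 × (827/7080.15) = -0.6482…

-0.65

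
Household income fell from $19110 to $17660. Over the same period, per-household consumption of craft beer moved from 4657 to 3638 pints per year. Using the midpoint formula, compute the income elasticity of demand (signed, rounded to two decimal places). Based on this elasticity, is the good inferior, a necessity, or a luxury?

%ΔQ = (3638 − 4657)/[( 4657 + 3638)/2] = -1019/4147.5 = -0.245690…
%ΔIncome = (17660 − 19110)/[( 19110 + 17660)/2] = -1450/18385 = -0.078868…
E_income = (-1019/4147.5) / (-1450/18385) = 3.1151…
E_income > 1 ⇒ normal good, luxury.

3.12; luxury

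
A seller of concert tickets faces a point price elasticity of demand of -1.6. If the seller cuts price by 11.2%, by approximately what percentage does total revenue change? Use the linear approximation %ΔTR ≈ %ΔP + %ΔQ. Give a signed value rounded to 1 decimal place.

+6.7%

%ΔQ ≈ Ed × %ΔP = (-1.6) × (-11.2%) = +17.9200%
%ΔTR ≈ %ΔP + %ΔQ = (-11.2%) + (+17.9200%) = +6.7200%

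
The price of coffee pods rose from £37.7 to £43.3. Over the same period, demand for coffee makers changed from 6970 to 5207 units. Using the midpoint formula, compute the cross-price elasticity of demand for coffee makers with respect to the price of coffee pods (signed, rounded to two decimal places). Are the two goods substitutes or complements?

%ΔQ_{coffee makers} = (5207 − 6970)/avg = -1763/6088.5 = -0.289562…
%ΔP_{coffee pods} = (43.3 − 37.7)/avg = 5.6/40.5 = 0.138271…
E_cross = (-1763/6088.5) / (5.6/40.5) = -2.0941…
E_cross < 0 ⇒ the goods are complements.

-2.09; complements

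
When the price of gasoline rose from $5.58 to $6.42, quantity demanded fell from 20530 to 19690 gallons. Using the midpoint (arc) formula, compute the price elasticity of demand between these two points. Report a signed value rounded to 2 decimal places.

-0.30

%ΔQ = (19690 − 20530) / [(20530 + 19690)/2] = -840/20110 = -0.041770…
%ΔP = (6.42 − 5.58) / [(5.58 + 6.42)/2] = 0.84/6 = 0.14
Arc Ed = %ΔQ / %ΔP = (-840/20110) / (0.84/6) = -0.2983…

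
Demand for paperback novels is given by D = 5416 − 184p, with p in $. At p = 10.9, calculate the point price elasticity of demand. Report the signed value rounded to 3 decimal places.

-0.588

dD/dp = −184. At p = 10.9, D = 5416 − 184(10.9) = 3410.4.
Ed = (dD/dp)·(p/D) = −184 × (10.9/3410.4) = -0.58808…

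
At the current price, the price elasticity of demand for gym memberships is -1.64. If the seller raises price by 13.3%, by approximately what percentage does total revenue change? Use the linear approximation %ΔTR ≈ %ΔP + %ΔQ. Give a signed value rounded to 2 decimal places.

-8.51%

%ΔQ ≈ Ed × %ΔP = (-1.64) × (+13.3%) = -21.8120%
%ΔTR ≈ %ΔP + %ΔQ = (+13.3%) + (-21.8120%) = -8.5120%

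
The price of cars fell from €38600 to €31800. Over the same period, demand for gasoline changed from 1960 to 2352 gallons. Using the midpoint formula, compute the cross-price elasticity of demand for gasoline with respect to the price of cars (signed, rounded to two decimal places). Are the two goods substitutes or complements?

%ΔQ_{gasoline} = (2352 − 1960)/avg = 392/2156 = 0.181818…
%ΔP_{cars} = (31800 − 38600)/avg = -6800/35200 = -0.193181…
E_cross = (392/2156) / (-6800/35200) = -0.9411…
E_cross < 0 ⇒ the goods are complements.

-0.94; complements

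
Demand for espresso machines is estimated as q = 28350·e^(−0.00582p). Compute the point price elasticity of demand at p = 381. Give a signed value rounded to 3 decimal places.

-2.217

dq/dp = −0.00582·q = -17.9665. At p = 381, q = 3087.02.
Ed = (dq/dp)·(p/q) = (-17.9665) × (381/3087.02) = -2.21742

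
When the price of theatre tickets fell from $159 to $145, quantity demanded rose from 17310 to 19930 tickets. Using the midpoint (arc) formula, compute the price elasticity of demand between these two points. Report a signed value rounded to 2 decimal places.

-1.53

%ΔQ = (19930 − 17310) / [(17310 + 19930)/2] = 2620/18620 = 0.140708…
%ΔP = (145 − 159) / [(159 + 145)/2] = -14/152 = -0.092105…
Arc Ed = %ΔQ / %ΔP = (2620/18620) / (-14/152) = -1.5276…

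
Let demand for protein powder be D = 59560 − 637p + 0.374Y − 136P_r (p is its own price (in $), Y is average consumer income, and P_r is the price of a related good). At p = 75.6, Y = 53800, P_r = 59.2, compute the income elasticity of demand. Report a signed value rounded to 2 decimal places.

At the given values, D = 59560 − 637(75.6) + 0.374(53800) − 136(59.2) = 23472.8.
∂D/∂Y = 0.374.
E = (0.374) × (53800/23472.8) = 0.8572…

0.86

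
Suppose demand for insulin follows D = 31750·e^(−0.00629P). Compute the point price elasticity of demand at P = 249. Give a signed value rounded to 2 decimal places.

dD/dP = −0.00629·D = -41.7059. At P = 249, D = 6630.52.
Ed = (dD/dP)·(P/D) = (-41.7059) × (249/6630.52) = -1.5662…

-1.57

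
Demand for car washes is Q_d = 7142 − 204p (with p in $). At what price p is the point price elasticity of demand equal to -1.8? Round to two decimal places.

Ed = −204p/(7142 − 204p). Set this equal to -1.8:
204p = 1.8·(7142 − 204p) ⇒ 204p(1 + 1.8) = 1.8·7142
p = 1.8·7142 / (204·2.8) = 22.5063…

22.51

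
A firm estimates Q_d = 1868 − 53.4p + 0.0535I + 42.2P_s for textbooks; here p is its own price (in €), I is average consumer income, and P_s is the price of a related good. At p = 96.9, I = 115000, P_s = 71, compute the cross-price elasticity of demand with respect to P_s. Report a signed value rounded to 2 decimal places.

0.51

At the given values, Q_d = 1868 − 53.4(96.9) + 0.0535(115000) + 42.2(71) = 5842.24.
∂Q_d/∂P_s = 42.2.
E = (42.2) × (71/5842.24) = 0.5128…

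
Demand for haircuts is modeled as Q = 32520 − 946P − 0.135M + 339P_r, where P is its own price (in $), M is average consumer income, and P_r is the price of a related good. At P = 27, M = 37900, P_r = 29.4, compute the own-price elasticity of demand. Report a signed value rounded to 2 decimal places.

-2.16

At the given values, Q = 32520 − 946(27) − 0.135(37900) + 339(29.4) = 11828.1.
∂Q/∂P = −946.
E = (-946) × (27/11828.1) = -2.1594…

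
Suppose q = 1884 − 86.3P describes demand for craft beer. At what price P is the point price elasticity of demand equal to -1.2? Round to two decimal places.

11.91

Ed = −86.3P/(1884 − 86.3P). Set this equal to -1.2:
86.3P = 1.2·(1884 − 86.3P) ⇒ 86.3P(1 + 1.2) = 1.2·1884
P = 1.2·1884 / (86.3·2.2) = 11.9077…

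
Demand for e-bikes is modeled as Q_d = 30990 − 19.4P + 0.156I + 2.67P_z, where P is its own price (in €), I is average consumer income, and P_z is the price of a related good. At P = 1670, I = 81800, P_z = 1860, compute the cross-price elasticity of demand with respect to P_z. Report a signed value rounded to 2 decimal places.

0.30

At the given values, Q_d = 30990 − 19.4(1670) + 0.156(81800) + 2.67(1860) = 16319.
∂Q_d/∂P_z = 2.67.
E = (2.67) × (1860/16319) = 0.3043…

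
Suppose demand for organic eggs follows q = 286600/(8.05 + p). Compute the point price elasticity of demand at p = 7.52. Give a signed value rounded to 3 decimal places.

-0.483

dq/dp = −286600/(8.05 + p)² = -1182.22. At p = 7.52, q = 18407.2.
Ed = (dq/dp)·(p/q) = (-1182.22) × (7.52/18407.2) = -0.48298…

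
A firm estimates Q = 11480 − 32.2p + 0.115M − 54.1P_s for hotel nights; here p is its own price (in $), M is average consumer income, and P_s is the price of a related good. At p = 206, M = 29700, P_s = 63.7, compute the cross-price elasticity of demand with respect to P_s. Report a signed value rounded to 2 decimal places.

-0.72

At the given values, Q = 11480 − 32.2(206) + 0.115(29700) − 54.1(63.7) = 4816.13.
∂Q/∂P_s = -54.1.
E = (-54.1) × (63.7/4816.13) = -0.7155…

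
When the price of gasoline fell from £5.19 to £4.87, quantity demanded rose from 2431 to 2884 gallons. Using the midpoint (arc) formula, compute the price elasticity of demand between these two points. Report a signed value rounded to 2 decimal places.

%ΔQ = (2884 − 2431) / [(2431 + 2884)/2] = 453/2657.5 = 0.170460…
%ΔP = (4.87 − 5.19) / [(5.19 + 4.87)/2] = -0.32/5.03 = -0.063618…
Arc Ed = %ΔQ / %ΔP = (453/2657.5) / (-0.32/5.03) = -2.6794…

-2.68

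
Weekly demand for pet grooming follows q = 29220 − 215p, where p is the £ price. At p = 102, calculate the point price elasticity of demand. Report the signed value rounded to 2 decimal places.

-3.01

dq/dp = −215. At p = 102, q = 29220 − 215(102) = 7290.
Ed = (dq/dp)·(p/q) = −215 × (102/7290) = -3.0082…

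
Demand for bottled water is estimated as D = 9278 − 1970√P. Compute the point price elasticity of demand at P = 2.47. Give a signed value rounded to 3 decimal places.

-0.250

dD/dP = −1970/(2√P) = -626.74. At P = 2.47, D = 6181.9.
Ed = (dD/dP)·(P/D) = (-626.74) × (2.47/6181.9) = -0.25041…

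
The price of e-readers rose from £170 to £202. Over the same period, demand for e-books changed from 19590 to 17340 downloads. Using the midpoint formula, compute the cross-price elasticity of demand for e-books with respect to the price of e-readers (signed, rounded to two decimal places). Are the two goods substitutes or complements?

-0.71; complements

%ΔQ_{e-books} = (17340 − 19590)/avg = -2250/18465 = -0.121852…
%ΔP_{e-readers} = (202 − 170)/avg = 32/186 = 0.172043…
E_cross = (-2250/18465) / (32/186) = -0.7082…
E_cross < 0 ⇒ the goods are complements.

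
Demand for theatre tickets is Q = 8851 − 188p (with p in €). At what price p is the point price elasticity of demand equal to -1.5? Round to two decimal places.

Ed = −188p/(8851 − 188p). Set this equal to -1.5:
188p = 1.5·(8851 − 188p) ⇒ 188p(1 + 1.5) = 1.5·8851
p = 1.5·8851 / (188·2.5) = 28.2478…

28.25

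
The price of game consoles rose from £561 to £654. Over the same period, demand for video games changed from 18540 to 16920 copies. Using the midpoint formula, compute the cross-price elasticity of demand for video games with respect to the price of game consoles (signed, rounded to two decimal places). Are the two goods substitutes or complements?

-0.60; complements

%ΔQ_{video games} = (16920 − 18540)/avg = -1620/17730 = -0.091370…
%ΔP_{game consoles} = (654 − 561)/avg = 93/607.5 = 0.153086…
E_cross = (-1620/17730) / (93/607.5) = -0.5968…
E_cross < 0 ⇒ the goods are complements.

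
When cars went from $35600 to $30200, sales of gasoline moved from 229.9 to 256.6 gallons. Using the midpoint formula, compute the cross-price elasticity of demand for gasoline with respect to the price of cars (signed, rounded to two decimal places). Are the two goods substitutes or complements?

-0.67; complements

%ΔQ_{gasoline} = (256.6 − 229.9)/avg = 26.7/243.25 = 0.109763…
%ΔP_{cars} = (30200 − 35600)/avg = -5400/32900 = -0.164133…
E_cross = (26.7/243.25) / (-5400/32900) = -0.6687…
E_cross < 0 ⇒ the goods are complements.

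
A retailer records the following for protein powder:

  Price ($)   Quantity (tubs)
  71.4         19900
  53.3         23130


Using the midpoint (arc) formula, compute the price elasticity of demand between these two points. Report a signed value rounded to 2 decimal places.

-0.52

%ΔQ = (23130 − 19900) / [(19900 + 23130)/2] = 3230/21515 = 0.150127…
%ΔP = (53.3 − 71.4) / [(71.4 + 53.3)/2] = -18.1/62.35 = -0.290296…
Arc Ed = %ΔQ / %ΔP = (3230/21515) / (-18.1/62.35) = -0.5171…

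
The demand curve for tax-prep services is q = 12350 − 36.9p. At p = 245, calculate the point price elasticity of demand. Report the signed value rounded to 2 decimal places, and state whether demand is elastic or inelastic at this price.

dq/dp = −36.9. At p = 245, q = 12350 − 36.9(245) = 3309.5.
Ed = (dq/dp)·(p/q) = −36.9 × (245/3309.5) = -2.7316…
|Ed| = 2.73 > 1, so demand is elastic.

-2.73; elastic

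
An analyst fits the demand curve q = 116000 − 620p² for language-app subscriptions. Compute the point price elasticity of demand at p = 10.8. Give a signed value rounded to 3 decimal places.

dq/dp = −2·620·p = -13392. At p = 10.8, q = 43683.2.
Ed = (dq/dp)·(p/q) = (-13392) × (10.8/43683.2) = -3.31096…

-3.311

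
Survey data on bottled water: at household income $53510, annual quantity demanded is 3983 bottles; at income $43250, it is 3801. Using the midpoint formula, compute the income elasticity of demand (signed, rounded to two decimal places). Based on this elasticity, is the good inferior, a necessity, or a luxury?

%ΔQ = (3801 − 3983)/[( 3983 + 3801)/2] = -182/3892 = -0.046762…
%ΔIncome = (43250 − 53510)/[( 53510 + 43250)/2] = -10260/48380 = -0.212071…
E_income = (-182/3892) / (-10260/48380) = 0.2205…
0 < E_income < 1 ⇒ normal good, necessity.

0.22; necessity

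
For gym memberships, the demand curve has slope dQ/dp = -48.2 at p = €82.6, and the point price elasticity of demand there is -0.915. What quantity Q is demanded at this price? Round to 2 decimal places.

Ed = (dQ/dp)·(p/Q) ⇒ Q = (dQ/dp)·p/Ed = (-48.2)·82.6/(-0.915) = 4351.1693…

4351.17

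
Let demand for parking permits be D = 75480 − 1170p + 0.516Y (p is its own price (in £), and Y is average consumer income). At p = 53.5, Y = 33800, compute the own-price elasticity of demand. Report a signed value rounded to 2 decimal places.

-2.06

At the given values, D = 75480 − 1170(53.5) + 0.516(33800) = 30325.8.
∂D/∂p = −1170.
E = (-1170) × (53.5/30325.8) = -2.0640…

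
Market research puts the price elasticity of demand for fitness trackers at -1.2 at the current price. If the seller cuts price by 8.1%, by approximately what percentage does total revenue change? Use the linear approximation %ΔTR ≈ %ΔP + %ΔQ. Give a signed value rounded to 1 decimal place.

%ΔQ ≈ Ed × %ΔP = (-1.2) × (-8.1%) = +9.7200%
%ΔTR ≈ %ΔP + %ΔQ = (-8.1%) + (+9.7200%) = +1.6200%

+1.6%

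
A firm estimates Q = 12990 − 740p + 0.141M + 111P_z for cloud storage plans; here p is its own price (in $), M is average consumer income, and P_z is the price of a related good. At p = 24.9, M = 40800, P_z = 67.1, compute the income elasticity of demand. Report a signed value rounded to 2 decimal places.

At the given values, Q = 12990 − 740(24.9) + 0.141(40800) + 111(67.1) = 7764.9.
∂Q/∂M = 0.141.
E = (0.141) × (40800/7764.9) = 0.7408…

0.74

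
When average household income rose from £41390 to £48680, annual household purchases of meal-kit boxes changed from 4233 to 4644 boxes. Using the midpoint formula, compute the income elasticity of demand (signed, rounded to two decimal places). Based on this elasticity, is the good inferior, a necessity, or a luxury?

0.57; necessity

%ΔQ = (4644 − 4233)/[( 4233 + 4644)/2] = 411/4438.5 = 0.092598…
%ΔIncome = (48680 − 41390)/[( 41390 + 48680)/2] = 7290/45035 = 0.161874…
E_income = (411/4438.5) / (7290/45035) = 0.5720…
0 < E_income < 1 ⇒ normal good, necessity.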